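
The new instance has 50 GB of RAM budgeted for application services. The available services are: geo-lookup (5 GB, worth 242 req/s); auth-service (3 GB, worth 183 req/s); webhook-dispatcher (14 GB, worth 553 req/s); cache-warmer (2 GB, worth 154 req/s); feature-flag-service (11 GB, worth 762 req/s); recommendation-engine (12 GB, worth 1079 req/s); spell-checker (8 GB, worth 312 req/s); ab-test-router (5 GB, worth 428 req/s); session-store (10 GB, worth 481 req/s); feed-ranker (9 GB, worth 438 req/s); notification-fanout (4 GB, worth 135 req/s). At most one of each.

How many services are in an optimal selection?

The maximum throughput within 50 GB is 3371.
One optimal bundle: auth-service + feature-flag-service + recommendation-engine + ab-test-router + session-store + feed-ranker (50 GB).
Any selection reaching 3371 contains exactly 6 services.

6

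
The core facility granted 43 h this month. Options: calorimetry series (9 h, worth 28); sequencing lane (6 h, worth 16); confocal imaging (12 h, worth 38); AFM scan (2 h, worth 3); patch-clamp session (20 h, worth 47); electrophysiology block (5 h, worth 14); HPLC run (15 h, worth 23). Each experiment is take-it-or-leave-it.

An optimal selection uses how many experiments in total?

Optimal total is 116.
One optimal bundle: calorimetry series + confocal imaging + AFM scan + patch-clamp session (43 h).
Any selection reaching 116 contains exactly 4 experiments.

4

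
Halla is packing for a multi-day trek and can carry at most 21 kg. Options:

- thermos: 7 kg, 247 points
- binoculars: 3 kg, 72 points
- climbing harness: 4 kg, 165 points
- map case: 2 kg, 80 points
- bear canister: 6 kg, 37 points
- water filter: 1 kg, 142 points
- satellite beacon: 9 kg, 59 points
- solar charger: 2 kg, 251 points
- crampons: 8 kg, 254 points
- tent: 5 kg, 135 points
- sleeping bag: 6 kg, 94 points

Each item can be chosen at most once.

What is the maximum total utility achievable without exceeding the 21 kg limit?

1020

Best packing: thermos + climbing harness + map case + water filter + solar charger + tent — 21 kg, 1020 total.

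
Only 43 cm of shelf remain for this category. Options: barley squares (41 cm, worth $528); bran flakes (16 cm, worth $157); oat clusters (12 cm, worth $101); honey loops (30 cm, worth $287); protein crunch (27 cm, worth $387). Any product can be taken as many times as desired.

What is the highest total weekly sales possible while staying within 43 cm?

544

Ranking by ratio (weekly sales/cm): protein crunch 14.33, barley squares 12.88, bran flakes 9.81, honey loops 9.57.
Taking bran flakes + protein crunch: 43 cm used, 544 in weekly sales.
No other feasible combination exceeds 544.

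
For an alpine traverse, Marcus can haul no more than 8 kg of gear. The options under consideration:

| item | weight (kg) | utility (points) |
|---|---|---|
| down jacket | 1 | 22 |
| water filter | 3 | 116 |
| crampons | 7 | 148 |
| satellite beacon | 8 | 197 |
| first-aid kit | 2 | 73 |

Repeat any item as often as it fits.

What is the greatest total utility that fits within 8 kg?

305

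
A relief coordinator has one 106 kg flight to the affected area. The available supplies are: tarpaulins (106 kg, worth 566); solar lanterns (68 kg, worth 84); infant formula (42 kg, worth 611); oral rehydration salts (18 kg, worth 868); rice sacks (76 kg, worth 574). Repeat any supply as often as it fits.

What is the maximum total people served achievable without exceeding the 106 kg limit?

4340

Best packing: 5×oral rehydration salts — 90 kg, 4340 total.
The spare 16 kg is too small for any remaining supply, and no exchange beats 4340.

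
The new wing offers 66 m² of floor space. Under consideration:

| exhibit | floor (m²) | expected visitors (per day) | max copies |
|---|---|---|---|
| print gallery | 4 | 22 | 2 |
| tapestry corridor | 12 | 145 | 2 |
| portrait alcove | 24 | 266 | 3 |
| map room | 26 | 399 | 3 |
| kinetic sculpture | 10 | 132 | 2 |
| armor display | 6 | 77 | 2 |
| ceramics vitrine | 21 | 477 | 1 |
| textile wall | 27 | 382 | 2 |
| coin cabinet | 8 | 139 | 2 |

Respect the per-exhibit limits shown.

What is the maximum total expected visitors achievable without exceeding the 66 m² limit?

1154

Map room + ceramics vitrine + 2×coin cabinet uses 63 of the 66 m² and totals 1154.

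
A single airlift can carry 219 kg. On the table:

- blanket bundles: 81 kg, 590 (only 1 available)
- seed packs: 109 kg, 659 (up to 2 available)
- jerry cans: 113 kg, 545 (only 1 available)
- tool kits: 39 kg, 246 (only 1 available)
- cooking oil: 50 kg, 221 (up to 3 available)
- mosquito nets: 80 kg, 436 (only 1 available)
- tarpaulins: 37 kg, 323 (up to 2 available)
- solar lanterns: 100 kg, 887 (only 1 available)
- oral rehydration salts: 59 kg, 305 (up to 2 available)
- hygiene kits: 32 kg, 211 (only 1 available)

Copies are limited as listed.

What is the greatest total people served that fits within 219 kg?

1800

The ratio heuristic lands on 2×tarpaulins + solar lanterns + hygiene kits (1744) but leaves 13 kg idle.
Dropping tarpaulins and hygiene kits frees 69 kg; slotting in blanket bundles (81 kg) lifts the total to 1800 at 218 kg.
That's the maximum — no swap from here does better than 1800.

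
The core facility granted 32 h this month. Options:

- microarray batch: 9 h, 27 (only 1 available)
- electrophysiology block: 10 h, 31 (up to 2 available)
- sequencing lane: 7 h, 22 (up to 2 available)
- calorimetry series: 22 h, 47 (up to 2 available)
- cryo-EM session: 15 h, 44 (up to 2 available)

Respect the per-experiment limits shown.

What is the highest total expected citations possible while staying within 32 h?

Greedy by ratio would take electrophysiology block + 2×sequencing lane: 24 h used, total 75.
Replace sequencing lane with cryo-EM session: the trade gains 22 net, giving 97 at 32 h.

97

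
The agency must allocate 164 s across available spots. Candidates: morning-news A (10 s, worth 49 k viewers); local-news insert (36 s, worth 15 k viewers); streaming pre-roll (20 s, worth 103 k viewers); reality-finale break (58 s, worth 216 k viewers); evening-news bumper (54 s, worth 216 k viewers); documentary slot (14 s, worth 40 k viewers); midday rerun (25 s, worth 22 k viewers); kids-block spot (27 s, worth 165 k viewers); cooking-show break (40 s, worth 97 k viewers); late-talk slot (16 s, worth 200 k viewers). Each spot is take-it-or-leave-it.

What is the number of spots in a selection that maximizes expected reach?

4

Optimal total is 797.
reality-finale break + evening-news bumper + kids-block spot + late-talk slot hits 797 at 155 s.
Any selection reaching 797 contains exactly 4 spots.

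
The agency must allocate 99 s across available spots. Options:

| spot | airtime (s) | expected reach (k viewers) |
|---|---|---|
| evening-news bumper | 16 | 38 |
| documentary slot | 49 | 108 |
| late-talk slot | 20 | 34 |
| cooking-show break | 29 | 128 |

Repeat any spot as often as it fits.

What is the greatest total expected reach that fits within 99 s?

384

Taking 3×cooking-show break: 87 s used, 384 in expected reach.
Nothing else within 99 s beats 384.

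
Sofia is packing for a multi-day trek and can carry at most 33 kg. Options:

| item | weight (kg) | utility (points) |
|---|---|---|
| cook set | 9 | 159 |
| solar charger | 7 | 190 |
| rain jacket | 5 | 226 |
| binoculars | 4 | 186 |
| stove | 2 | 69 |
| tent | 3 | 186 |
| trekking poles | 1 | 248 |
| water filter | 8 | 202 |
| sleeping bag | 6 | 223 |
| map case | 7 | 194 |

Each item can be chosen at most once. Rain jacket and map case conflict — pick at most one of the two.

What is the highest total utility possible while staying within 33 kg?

Density check — trekking poles 248.00, tent 62.00, binoculars 46.50 are the best per kg.
Solar charger + rain jacket + binoculars + stove + trekking poles + water filter + sleeping bag uses 33 of the 33 kg and totals 1344.

1344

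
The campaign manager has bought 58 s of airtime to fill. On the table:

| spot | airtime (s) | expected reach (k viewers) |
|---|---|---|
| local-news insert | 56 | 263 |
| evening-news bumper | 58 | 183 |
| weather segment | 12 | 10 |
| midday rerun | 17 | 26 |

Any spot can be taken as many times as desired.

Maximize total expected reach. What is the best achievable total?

263

Local-news insert uses 56 of the 58 s and totals 263.
That's the maximum — no swap from here does better than 263.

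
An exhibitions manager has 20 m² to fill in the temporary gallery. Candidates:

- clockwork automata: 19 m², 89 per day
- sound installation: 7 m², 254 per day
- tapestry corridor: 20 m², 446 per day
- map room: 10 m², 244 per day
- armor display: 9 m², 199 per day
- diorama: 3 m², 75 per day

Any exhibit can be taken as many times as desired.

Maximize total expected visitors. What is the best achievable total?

Ranking by ratio (expected visitors/m²): sound installation 36.29, diorama 25.00, map room 24.40, tapestry corridor 22.30.
Best packing: 2×sound installation + 2×diorama — 20 m², 658 total.
Every other selection either busts 20 m² or fails to beat 658.

658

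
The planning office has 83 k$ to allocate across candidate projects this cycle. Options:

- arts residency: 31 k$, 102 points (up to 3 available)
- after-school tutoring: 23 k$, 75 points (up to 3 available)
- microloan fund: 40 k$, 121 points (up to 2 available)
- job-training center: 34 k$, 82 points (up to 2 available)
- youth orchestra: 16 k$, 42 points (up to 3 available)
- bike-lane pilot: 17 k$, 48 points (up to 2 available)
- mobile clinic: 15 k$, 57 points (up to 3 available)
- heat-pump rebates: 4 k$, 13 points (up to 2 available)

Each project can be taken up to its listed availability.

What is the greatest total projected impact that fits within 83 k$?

The ratio ordering already packs tightly: arts residency + 3×mobile clinic + heat-pump rebates, 80 k$, 286.

286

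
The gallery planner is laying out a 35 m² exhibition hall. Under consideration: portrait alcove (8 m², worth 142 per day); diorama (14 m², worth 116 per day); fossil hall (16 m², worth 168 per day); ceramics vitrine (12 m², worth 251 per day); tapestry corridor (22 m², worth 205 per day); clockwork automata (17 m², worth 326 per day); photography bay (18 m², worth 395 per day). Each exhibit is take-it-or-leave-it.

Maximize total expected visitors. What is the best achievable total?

721

Filling by ratio: ceramics vitrine + photography bay for 646, with 5 m² left unused.
Replace ceramics vitrine with clockwork automata: the trade gains 75 net, giving 721 at 35 m².
That's the maximum — no swap from here does better than 721.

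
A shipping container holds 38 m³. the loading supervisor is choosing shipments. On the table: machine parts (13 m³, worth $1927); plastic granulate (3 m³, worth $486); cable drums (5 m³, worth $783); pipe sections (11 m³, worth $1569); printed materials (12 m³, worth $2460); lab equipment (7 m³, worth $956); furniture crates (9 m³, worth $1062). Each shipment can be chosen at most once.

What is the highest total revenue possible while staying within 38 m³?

6254

The ratio heuristic lands on machine parts + plastic granulate + cable drums + printed materials (5656) but leaves 5 m³ idle.
Dropping machine parts frees 13 m³; slotting in pipe sections + lab equipment (18 m³) lifts the total to 6254 at 38 m³.
An exhaustive check of the 128 subsets confirms 6254.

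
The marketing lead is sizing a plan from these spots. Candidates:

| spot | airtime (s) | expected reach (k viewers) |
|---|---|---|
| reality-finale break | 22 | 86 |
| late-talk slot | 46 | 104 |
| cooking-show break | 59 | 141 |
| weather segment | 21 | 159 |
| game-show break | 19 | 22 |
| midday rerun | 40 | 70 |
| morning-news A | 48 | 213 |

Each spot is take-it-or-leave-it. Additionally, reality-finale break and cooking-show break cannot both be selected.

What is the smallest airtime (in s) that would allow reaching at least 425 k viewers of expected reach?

91

Minimise s subject to total expected reach ≥ 425.
Taking reality-finale break + weather segment + morning-news A gives 458 (≥ 425) for 91 s.
Below 91 s the best achievable stays under 425.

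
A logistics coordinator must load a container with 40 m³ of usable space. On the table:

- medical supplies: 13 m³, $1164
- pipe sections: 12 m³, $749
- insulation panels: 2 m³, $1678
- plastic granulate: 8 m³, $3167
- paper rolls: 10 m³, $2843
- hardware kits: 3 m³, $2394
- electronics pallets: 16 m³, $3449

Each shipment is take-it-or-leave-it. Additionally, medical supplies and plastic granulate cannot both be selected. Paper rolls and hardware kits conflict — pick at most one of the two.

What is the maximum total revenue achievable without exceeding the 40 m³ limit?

Ranking by ratio (revenue/m³): insulation panels 839.00, hardware kits 798.00, plastic granulate 395.88, paper rolls 284.30.
Taking insulation panels + plastic granulate + paper rolls + electronics pallets: 36 m³ used, 11137 in revenue.

11137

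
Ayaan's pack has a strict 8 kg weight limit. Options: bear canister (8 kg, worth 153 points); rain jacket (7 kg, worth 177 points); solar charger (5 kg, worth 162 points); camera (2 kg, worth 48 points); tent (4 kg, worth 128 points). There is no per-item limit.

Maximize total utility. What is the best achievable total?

256

The ratio heuristic lands on solar charger + camera (210) but leaves 1 kg idle.
Replace solar charger and camera with 2×tent: the trade gains 46 net, giving 256 at 8 kg.
No other feasible combination exceeds 256.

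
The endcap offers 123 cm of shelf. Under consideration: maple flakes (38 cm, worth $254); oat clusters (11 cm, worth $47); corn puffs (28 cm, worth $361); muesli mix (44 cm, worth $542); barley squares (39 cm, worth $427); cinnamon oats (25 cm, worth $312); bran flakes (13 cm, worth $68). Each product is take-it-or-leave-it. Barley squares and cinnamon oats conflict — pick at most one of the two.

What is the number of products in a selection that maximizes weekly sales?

Best achievable weekly sales is 1377.
One optimal bundle: oat clusters + corn puffs + muesli mix + barley squares (122 cm).
All optima have 4 products.

4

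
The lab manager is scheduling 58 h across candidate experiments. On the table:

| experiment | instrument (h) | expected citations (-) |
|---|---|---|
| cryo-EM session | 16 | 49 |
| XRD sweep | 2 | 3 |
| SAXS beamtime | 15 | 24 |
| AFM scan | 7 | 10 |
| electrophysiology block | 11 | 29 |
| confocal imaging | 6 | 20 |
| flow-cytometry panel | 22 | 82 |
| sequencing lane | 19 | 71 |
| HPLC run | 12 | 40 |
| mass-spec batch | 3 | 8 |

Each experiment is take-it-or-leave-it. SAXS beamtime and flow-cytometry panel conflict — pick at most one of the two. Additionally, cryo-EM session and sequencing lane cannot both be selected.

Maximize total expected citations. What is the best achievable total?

204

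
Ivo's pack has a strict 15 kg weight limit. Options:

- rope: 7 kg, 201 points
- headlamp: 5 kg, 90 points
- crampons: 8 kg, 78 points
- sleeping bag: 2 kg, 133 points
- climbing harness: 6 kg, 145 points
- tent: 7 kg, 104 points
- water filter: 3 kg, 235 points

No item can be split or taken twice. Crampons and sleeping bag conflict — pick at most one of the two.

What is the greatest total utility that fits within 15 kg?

569

The ratio ordering already packs tightly: rope + sleeping bag + water filter, 12 kg, 569.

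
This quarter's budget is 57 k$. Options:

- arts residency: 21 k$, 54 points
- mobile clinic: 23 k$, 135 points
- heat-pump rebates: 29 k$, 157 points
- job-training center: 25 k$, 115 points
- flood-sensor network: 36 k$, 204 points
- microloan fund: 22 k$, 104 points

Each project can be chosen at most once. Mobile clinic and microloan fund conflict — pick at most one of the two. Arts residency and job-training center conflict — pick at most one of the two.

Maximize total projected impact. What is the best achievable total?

Taking mobile clinic + heat-pump rebates: 52 k$ used, 292 in projected impact.
Next best is heat-pump rebates + job-training center at 272 (54 k$) — short by 20.

292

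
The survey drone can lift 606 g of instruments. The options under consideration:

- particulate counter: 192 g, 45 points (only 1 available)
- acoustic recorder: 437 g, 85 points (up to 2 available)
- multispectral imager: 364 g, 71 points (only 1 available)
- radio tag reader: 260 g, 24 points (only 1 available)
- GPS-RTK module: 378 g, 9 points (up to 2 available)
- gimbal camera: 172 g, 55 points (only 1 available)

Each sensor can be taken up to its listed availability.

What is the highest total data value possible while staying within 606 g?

126

Ranking by ratio (data value/g): gimbal camera 0.32, particulate counter 0.23, multispectral imager 0.20.
Greedy by ratio would take particulate counter + gimbal camera: 364 g used, total 100.
The 192 g tied up in particulate counter is better spent on multispectral imager — total rises to 126 (536 g).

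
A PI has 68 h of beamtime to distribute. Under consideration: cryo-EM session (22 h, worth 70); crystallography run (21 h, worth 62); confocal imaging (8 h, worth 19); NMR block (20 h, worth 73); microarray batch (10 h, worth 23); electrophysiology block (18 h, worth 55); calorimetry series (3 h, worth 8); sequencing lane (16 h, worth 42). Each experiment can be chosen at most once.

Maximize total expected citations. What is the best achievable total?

The ratio heuristic lands on cryo-EM session + NMR block + electrophysiology block + calorimetry series (206) but leaves 5 h idle.
The 3 h tied up in calorimetry series is better spent on confocal imaging — total rises to 217 (68 h).

217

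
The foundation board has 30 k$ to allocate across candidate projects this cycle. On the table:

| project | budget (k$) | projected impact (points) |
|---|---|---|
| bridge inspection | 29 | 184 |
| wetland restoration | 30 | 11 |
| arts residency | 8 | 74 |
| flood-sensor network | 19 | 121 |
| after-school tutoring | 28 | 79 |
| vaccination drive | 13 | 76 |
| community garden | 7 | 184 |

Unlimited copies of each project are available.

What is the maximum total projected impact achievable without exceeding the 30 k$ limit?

736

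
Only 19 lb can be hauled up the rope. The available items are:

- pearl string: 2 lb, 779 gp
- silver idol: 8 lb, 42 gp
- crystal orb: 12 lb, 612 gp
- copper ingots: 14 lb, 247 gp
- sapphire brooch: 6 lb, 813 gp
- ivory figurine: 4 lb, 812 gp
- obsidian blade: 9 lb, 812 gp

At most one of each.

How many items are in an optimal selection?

3

The maximum value within 19 lb is 2437.
sapphire brooch + ivory figurine + obsidian blade hits 2437 at 19 lb.
All optima have 3 items.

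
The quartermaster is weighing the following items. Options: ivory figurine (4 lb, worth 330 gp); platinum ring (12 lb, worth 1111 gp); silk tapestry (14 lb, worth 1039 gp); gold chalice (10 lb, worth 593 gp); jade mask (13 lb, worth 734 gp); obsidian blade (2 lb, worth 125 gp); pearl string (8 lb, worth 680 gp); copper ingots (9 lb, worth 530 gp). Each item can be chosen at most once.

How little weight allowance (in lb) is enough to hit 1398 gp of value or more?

16

Minimise lb subject to total value ≥ 1398.
Taking ivory figurine + platinum ring gives 1441 (≥ 1398) for 16 lb.
Any bundle with less than 16 lb falls short of 1398.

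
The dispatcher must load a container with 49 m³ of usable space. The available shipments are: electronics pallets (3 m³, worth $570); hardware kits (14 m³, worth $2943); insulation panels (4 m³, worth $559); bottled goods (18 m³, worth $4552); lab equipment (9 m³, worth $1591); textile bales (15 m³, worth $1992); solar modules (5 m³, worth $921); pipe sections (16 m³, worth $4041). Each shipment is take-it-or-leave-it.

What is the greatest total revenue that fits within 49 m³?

Best packing: hardware kits + bottled goods + pipe sections — 48 m³, 11536 total.
Runner-up bottled goods + lab equipment + solar modules + pipe sections tops out at 11105.

11536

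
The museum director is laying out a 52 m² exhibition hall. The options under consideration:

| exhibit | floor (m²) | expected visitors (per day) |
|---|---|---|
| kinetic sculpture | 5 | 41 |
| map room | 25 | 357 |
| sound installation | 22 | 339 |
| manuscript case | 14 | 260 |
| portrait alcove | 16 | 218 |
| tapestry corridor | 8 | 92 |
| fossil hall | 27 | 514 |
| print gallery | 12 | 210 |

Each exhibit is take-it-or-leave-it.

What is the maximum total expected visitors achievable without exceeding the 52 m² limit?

871

Greedy by ratio would take manuscript case + tapestry corridor + fossil hall: 49 m² used, total 866.
Dropping manuscript case and tapestry corridor frees 22 m²; slotting in map room (25 m²) lifts the total to 871 at 52 m².
Runner-up manuscript case + tapestry corridor + fossil hall tops out at 866.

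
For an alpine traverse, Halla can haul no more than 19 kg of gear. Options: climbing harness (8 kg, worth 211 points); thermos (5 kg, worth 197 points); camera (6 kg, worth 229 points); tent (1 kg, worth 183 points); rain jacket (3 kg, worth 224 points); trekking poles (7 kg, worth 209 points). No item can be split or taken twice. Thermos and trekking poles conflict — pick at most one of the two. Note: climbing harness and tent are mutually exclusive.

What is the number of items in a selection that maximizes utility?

4

The maximum utility within 19 kg is 845.
For example camera + tent + rain jacket + trekking poles achieves it, using 17 kg.
Every optimal selection uses 4 items.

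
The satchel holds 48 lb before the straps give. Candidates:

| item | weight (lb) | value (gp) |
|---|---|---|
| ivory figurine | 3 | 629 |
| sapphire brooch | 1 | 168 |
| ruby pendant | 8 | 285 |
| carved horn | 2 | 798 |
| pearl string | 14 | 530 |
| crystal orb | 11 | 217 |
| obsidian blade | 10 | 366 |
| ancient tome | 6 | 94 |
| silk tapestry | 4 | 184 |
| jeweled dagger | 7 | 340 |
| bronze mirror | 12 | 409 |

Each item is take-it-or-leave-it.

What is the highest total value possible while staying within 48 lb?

Filling by ratio: ivory figurine + sapphire brooch + carved horn + pearl string + obsidian blade + ancient tome + silk tapestry + jeweled dagger for 3109, with 1 lb left unused.
Dropping pearl string and ancient tome frees 20 lb; slotting in ruby pendant + bronze mirror (20 lb) lifts the total to 3179 at 47 lb.
The spare 1 lb is too small for any remaining item, and no exchange beats 3179.

3179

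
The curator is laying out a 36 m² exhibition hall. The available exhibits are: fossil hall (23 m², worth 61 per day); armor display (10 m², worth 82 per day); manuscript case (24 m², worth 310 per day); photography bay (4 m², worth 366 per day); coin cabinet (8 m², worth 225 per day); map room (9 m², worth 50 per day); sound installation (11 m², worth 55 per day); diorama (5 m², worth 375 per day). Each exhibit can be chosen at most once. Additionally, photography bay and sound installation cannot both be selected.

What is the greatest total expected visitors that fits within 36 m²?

1098

Density check — photography bay 91.50, diorama 75.00, coin cabinet 28.12 are the best per m².
Taking armor display + photography bay + coin cabinet + map room + diorama: 36 m² used, 1098 in expected visitors.
Nothing else feasible within 36 m² beats 1098.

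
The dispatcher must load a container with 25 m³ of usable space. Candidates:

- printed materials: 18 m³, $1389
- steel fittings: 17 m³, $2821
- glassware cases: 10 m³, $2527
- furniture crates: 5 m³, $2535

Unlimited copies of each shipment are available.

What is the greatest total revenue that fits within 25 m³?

Taking 5×furniture crates: 25 m³ used, 12675 in revenue.

12675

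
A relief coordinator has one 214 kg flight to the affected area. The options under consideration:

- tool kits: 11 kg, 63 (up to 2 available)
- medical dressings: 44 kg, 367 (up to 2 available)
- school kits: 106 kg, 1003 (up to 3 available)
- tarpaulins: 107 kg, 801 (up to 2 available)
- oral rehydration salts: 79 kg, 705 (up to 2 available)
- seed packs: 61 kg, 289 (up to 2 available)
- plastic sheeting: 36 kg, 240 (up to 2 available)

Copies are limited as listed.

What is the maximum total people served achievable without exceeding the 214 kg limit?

2006

Best packing: 2×school kits — 212 kg, 2006 total.
The spare 2 kg is too small for any remaining supply, and no exchange beats 2006.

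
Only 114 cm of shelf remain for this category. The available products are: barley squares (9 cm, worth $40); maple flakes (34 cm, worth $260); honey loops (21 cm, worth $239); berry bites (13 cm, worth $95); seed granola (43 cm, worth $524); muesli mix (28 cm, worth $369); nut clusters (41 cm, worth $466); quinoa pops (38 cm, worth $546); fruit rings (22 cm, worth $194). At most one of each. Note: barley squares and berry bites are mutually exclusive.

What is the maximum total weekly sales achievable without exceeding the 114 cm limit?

By weekly sales per cm: quinoa pops 14.37, muesli mix 13.18, seed granola 12.19 lead.
Best packing: seed granola + muesli mix + quinoa pops — 109 cm, 1439 total.

1439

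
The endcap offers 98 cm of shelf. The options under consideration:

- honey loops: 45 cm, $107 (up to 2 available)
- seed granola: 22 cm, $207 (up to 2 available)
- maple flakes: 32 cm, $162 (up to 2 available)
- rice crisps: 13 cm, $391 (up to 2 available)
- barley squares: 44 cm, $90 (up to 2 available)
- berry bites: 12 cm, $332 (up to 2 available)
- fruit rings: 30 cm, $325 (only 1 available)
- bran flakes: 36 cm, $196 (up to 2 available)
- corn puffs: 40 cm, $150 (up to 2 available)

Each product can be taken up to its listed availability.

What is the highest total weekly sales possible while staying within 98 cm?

1860

Density check — rice crisps 30.08, berry bites 27.67, fruit rings 10.83 are the best per cm.
The ratio heuristic lands on 2×rice crisps + 2×berry bites + fruit rings (1771) but leaves 18 cm idle.
Dropping fruit rings frees 30 cm; slotting in 2×seed granola (44 cm) lifts the total to 1860 at 94 cm.
That's the maximum — no swap from here does better than 1860.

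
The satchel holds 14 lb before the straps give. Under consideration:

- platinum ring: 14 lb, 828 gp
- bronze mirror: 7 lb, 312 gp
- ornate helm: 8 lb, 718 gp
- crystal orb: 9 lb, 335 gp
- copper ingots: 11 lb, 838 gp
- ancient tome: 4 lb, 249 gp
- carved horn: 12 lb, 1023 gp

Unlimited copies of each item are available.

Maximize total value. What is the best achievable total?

1023

Greedy by ratio would take ornate helm + ancient tome: 12 lb used, total 967.
The 12 lb tied up in ornate helm and ancient tome is better spent on carved horn — total rises to 1023 (12 lb).
Nothing else within 14 lb beats 1023.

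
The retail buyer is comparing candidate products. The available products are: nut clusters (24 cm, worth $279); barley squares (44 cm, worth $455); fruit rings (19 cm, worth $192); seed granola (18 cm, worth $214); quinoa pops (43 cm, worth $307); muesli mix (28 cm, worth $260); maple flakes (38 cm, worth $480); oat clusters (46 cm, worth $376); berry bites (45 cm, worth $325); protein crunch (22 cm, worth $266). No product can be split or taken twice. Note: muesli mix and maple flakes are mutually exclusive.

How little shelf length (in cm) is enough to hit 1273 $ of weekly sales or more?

119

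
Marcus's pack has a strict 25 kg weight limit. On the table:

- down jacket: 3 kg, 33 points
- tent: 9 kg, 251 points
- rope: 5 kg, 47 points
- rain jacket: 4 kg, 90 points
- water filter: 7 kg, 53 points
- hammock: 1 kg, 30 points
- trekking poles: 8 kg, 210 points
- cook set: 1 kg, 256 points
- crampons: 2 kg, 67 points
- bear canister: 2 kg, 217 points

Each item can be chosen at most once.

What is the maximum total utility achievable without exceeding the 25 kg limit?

1054

Taking the top-ratio items first gives tent + hammock + trekking poles + cook set + crampons + bear canister for 1031 (23 kg).
The 2 kg tied up in crampons is better spent on rain jacket — total rises to 1054 (25 kg).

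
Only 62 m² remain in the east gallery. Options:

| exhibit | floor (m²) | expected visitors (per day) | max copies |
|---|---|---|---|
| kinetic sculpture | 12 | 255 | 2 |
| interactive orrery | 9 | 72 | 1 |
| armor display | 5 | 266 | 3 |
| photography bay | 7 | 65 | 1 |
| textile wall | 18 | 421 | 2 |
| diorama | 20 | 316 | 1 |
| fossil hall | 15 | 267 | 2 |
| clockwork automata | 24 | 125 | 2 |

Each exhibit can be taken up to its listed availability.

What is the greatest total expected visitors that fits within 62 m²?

Taking the top-ratio exhibits first gives 3×armor display + photography bay + 2×textile wall for 1705 (58 m²).
Replace photography bay and textile wall with kinetic sculpture + fossil hall: the trade gains 36 net, giving 1741 at 60 m².

1741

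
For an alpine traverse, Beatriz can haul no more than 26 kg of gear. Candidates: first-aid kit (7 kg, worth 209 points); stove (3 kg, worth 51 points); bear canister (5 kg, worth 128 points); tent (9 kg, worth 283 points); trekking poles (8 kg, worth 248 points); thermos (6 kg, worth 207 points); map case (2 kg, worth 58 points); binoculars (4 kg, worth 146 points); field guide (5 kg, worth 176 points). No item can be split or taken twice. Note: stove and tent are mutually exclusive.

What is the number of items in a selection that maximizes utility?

The maximum utility within 26 kg is 870.
For example tent + thermos + map case + binoculars + field guide achieves it, using 26 kg.
Every optimal selection uses 5 items.

5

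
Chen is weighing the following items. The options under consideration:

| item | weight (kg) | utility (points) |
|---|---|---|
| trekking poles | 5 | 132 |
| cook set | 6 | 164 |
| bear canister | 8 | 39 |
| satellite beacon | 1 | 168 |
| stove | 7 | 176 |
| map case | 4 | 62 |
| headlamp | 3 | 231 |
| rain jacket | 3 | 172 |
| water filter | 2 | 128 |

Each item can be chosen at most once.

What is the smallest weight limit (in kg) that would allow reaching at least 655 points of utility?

Need the lightest bundle worth ≥ 655.
satellite beacon + headlamp + rain jacket + water filter: 699 utility at 9 kg.
Any bundle with less than 9 kg falls short of 655.

9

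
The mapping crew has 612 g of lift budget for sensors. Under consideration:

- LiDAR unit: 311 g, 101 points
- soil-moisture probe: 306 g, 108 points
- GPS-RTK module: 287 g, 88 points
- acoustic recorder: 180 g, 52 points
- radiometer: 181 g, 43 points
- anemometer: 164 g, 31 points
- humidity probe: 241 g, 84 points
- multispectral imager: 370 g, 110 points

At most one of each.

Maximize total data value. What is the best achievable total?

196

Ranking by ratio (data value/g): soil-moisture probe 0.35, humidity probe 0.35, LiDAR unit 0.32, GPS-RTK module 0.31.
Greedy by ratio would take soil-moisture probe + humidity probe: 547 g used, total 192.
The 241 g tied up in humidity probe is better spent on GPS-RTK module — total rises to 196 (593 g).
Next best is humidity probe + multispectral imager at 194 (611 g) — short by 2.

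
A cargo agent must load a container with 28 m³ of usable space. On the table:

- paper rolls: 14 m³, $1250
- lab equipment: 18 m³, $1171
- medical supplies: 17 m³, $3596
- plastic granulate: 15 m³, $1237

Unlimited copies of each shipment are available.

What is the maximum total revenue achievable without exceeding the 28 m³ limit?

Ranking by ratio (revenue/m³): medical supplies 211.53, paper rolls 89.29, plastic granulate 82.47, lab equipment 65.06.
Taking medical supplies: 17 m³ used, 3596 in revenue.

3596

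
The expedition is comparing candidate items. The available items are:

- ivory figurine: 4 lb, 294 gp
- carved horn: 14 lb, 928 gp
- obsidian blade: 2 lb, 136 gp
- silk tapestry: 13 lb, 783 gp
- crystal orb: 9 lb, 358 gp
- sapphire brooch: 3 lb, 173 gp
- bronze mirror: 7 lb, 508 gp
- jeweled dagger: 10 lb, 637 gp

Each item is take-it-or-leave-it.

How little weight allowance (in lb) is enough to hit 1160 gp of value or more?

18

Look for the lowest-weight combination reaching 1160.
ivory figurine + carved horn: 1222 value at 18 lb.
Any bundle with less than 18 lb falls short of 1160.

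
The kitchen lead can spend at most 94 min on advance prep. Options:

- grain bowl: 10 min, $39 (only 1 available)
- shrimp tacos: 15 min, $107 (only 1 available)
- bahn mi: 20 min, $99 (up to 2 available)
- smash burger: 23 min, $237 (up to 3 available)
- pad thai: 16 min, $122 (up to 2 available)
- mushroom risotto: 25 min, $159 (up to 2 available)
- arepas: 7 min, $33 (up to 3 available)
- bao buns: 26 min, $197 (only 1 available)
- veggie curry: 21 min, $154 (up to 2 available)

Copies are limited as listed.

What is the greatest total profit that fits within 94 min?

870

By profit per min: smash burger 10.30, pad thai 7.62, bao buns 7.58 lead.
Taking the top-ratio dishes first gives 3×smash burger + pad thai + arepas for 866 (92 min).
The 23 min tied up in pad thai and arepas is better spent on mushroom risotto — total rises to 870 (94 min).
That's the maximum — no swap from here does better than 870.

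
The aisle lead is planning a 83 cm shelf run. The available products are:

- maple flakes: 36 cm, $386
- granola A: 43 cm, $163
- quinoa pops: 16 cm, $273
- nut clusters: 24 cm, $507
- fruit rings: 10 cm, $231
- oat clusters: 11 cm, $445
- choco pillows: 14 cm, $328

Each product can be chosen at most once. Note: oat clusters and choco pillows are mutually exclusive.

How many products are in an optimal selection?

Optimal total is 1569.
For example maple flakes + nut clusters + fruit rings + oat clusters achieves it, using 81 cm.
All optima have 4 products.

4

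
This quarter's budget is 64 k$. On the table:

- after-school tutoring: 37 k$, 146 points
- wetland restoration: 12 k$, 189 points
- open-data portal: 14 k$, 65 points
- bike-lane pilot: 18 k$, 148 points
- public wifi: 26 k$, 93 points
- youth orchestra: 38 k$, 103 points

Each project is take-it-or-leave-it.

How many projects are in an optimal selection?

Optimal total is 430.
One optimal bundle: wetland restoration + bike-lane pilot + public wifi (56 k$).
All optima have 3 projects.

3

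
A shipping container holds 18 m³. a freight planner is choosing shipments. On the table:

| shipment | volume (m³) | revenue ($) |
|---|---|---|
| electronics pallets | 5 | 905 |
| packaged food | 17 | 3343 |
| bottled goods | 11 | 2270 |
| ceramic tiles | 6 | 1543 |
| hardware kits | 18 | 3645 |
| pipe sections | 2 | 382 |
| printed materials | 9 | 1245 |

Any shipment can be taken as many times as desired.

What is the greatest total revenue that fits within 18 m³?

Density check — ceramic tiles 257.17, bottled goods 206.36, hardware kits 202.50, packaged food 196.65 are the best per m³.
Taking 3×ceramic tiles: 18 m³ used, 4629 in revenue.

4629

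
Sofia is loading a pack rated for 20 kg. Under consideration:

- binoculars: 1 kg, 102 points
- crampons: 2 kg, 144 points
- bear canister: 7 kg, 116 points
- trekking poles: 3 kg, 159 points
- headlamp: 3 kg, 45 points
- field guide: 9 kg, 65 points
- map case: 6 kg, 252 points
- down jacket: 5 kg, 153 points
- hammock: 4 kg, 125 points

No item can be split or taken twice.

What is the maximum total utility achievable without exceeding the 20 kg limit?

855

A density-first pass picks binoculars + crampons + trekking poles + headlamp + map case + hammock — 827 at 19 kg.
Dropping hammock frees 4 kg; slotting in down jacket (5 kg) lifts the total to 855 at 20 kg.
Next best is crampons + trekking poles + map case + down jacket + hammock at 833 (20 kg) — short by 22.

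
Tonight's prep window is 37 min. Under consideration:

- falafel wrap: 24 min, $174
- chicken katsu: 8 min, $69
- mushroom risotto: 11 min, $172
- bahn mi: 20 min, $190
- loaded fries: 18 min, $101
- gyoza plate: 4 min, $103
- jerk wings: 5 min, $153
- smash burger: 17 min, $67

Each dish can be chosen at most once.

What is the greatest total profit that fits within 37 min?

515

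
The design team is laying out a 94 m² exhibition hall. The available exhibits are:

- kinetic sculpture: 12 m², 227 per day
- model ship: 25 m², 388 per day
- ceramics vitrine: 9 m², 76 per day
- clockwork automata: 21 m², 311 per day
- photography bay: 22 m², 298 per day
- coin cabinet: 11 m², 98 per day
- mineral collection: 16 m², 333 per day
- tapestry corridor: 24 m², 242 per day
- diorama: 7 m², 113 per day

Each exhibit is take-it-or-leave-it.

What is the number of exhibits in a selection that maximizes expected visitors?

Best achievable expected visitors is 1470.
kinetic sculpture + model ship + clockwork automata + coin cabinet + mineral collection + diorama hits 1470 at 92 m².
All optima have 6 exhibits.

6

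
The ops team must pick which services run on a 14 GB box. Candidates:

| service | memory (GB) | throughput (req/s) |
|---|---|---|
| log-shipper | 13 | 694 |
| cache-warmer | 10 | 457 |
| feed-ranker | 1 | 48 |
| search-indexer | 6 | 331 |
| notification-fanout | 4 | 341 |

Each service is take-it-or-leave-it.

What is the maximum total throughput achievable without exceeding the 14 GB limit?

Density check — notification-fanout 85.25, search-indexer 55.17, log-shipper 53.38 are the best per GB.
Greedy by ratio would take feed-ranker + search-indexer + notification-fanout: 11 GB used, total 720.
Dropping feed-ranker and search-indexer frees 7 GB; slotting in cache-warmer (10 GB) lifts the total to 798 at 14 GB.
Every other selection either busts 14 GB or fails to beat 798.

798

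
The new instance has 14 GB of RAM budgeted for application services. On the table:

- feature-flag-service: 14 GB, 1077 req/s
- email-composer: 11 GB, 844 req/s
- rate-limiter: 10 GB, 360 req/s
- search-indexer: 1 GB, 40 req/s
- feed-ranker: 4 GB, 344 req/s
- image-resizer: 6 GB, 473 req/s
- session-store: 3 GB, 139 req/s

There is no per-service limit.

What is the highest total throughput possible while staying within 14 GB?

Taking the top-ratio services first gives 2×search-indexer + 3×feed-ranker for 1112 (14 GB).
The 6 GB tied up in 2×search-indexer and feed-ranker is better spent on image-resizer — total rises to 1161 (14 GB).
Every other selection either busts 14 GB or fails to beat 1161.

1161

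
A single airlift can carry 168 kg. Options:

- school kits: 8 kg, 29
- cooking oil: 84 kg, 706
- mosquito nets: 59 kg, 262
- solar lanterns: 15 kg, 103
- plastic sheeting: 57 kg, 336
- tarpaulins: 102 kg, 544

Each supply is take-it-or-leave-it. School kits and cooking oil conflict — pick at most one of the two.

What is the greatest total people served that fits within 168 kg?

1145

Taking cooking oil + solar lanterns + plastic sheeting: 156 kg used, 1145 in people served.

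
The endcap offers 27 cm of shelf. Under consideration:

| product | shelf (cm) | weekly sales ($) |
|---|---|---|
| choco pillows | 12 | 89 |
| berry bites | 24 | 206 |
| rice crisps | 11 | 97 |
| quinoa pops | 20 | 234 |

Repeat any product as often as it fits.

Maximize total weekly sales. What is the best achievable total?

234

Best packing: quinoa pops — 20 cm, 234 total.
Every other selection either busts 27 cm or fails to beat 234.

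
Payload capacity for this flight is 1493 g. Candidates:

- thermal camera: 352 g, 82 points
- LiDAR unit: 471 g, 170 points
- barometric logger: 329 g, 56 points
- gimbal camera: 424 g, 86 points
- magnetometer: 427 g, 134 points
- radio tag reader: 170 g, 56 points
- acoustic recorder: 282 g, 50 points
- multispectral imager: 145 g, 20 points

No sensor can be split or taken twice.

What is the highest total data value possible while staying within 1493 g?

446

The ratio heuristic lands on thermal camera + LiDAR unit + magnetometer + radio tag reader (442) but leaves 73 g idle.
The 352 g tied up in thermal camera is better spent on gimbal camera — total rises to 446 (1492 g).
No other feasible combination exceeds 446.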